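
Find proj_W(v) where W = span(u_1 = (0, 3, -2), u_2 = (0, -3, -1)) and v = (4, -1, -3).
proj_W(v) = (0, -1, -3)

Set up U = [u_1 | ... | u_2] ∈ R^(3×2). The projector onto W = col(U) is P = U (U^T U)^(-1) U^T.
Compute U^T U =
  [13, -7]
  [-7, 10],
and U^T v = (3, 6).
Solve U^T U · c = U^T v for the coefficients: c = (8/9, 11/9). The projection is proj_W(v) = U c.
Check: (v - proj_W(v)) · u_1 = 0  (should be 0).
Check: (v - proj_W(v)) · u_2 = 0  (should be 0).
Result: proj_W(v) = (0, -1, -3).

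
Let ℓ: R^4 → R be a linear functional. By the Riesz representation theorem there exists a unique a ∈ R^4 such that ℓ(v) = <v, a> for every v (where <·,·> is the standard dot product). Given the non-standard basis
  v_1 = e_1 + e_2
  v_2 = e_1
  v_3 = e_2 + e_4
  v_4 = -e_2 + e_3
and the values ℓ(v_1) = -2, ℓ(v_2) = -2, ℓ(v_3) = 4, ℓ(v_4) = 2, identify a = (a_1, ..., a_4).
a = (-2, 0, 2, 4)

Write a = (a_1, ..., a_4) in the standard basis. For each basis vector v_i, ℓ(v_i) = <v_i, a> is a linear equation in the a_j's. Collect the n equations into a matrix system V a = ℓ, where row i of V is v_i (expressed in the standard basis). Since V is invertible (lower-triangular with 1s on the diagonal, up to permutation), solve by back-substitution:
  V =
[[1, 1, 0, 0],
 [1, 0, 0, 0],
 [0, 1, 0, 1],
 [0, -1, 1, 0]]
  V a = (-2, -2, 4, 2)
Solving gives a = (-2, 0, 2, 4).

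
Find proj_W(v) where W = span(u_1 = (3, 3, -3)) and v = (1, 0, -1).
proj_W(v) = (2/3, 2/3, -2/3)

Set up U = [u_1 | ... | u_1] ∈ R^(3×1). The projector onto W = col(U) is P = U (U^T U)^(-1) U^T.
Compute U^T U =
  [27],
and U^T v = (6).
Solve U^T U · c = U^T v for the coefficients: c = (2/9). The projection is proj_W(v) = U c.
Check: (v - proj_W(v)) · u_1 = 0  (should be 0).
Result: proj_W(v) = (2/3, 2/3, -2/3).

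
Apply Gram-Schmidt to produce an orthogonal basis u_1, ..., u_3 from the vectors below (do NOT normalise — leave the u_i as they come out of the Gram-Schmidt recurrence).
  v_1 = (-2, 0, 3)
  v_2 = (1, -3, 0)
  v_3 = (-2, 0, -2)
Orthogonal basis:
  u_1 = (-2, 0, 3)
  u_2 = (9/13, -3, 6/13)
  u_3 = (-15/7, -5/7, -10/7)

Apply the Gram-Schmidt recurrence
  u_1 = v_1
  u_i = v_i − Σ_{j<i} ((v_i · u_j) / (u_j · u_j)) · u_j.

Step by step this gives:
  u_1 = (-2, 0, 3)
  u_2 = (9/13, -3, 6/13)
  u_3 = (-15/7, -5/7, -10/7)

Orthogonality check:
  u_2 · u_1 = 0 (should be 0)
  u_3 · u_1 = 0 (should be 0)
  u_3 · u_2 = 0 (should be 0)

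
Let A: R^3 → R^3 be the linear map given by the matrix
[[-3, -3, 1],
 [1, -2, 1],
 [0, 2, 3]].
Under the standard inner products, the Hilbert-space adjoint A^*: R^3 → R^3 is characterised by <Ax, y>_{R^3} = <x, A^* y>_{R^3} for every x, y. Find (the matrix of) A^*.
A^* = A^T =
[[-3, 1, 0],
 [-3, -2, 2],
 [1, 1, 3]]

For real matrices with standard dot products, the defining identity <Ax, y> = <x, A^* y> gives (Ax)^T y = x^T (A^*) y, i.e. x^T A^T y = x^T (A^*) y. Since this holds for all x, y, we must have A^* = A^T. Therefore
A^* =
[[-3, 1, 0],
 [-3, -2, 2],
 [1, 1, 3]].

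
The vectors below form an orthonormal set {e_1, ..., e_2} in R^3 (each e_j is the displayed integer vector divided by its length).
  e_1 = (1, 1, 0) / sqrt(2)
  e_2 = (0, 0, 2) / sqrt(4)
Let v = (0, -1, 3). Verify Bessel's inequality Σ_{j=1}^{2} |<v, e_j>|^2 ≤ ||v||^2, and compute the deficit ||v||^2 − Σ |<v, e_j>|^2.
Σ |<v, e_j>|^2 = 19/2; ||v||^2 = 10; deficit = 1/2

Write each e_j = u_j / sqrt(<u_j, u_j>) where u_j is the displayed integer vector. Then <v, e_j> = <v, u_j> / sqrt(<u_j, u_j>), so |<v, e_j>|^2 = <v, u_j>^2 / <u_j, u_j>.
Coefficients: <v, e_1> = -1/sqrt(2), <v, e_2> = 6/sqrt(4).
Square and sum: Σ |<v, e_j>|^2 = 19/2.
Compute ||v||^2 = v·v = 10.
Deficit = 10 − 19/2 = 1/2 ≥ 0, confirming Bessel's inequality. (The deficit equals ||v − Σ <v,e_j> e_j||^2, the squared distance from v to span{e_j}.)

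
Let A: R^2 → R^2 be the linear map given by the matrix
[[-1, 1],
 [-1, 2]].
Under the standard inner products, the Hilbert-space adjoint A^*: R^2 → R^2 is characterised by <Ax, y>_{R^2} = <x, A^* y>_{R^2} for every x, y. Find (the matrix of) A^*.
A^* = A^T =
[[-1, -1],
 [1, 2]]

For real matrices with standard dot products, the defining identity <Ax, y> = <x, A^* y> gives (Ax)^T y = x^T (A^*) y, i.e. x^T A^T y = x^T (A^*) y. Since this holds for all x, y, we must have A^* = A^T. Therefore
A^* =
[[-1, -1],
 [1, 2]].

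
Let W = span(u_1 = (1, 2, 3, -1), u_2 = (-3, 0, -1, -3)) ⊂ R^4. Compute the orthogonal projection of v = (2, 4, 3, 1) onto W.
proj_W(v) = (57/23, 51/23, 87/23, 6/23)

Set up U = [u_1 | ... | u_2] ∈ R^(4×2). The projector onto W = col(U) is P = U (U^T U)^(-1) U^T.
Compute U^T U =
  [15, -3]
  [-3, 19],
and U^T v = (18, -12).
Solve U^T U · c = U^T v for the coefficients: c = (51/46, -21/46). The projection is proj_W(v) = U c.
Check: (v - proj_W(v)) · u_1 = 0  (should be 0).
Check: (v - proj_W(v)) · u_2 = 0  (should be 0).
Result: proj_W(v) = (57/23, 51/23, 87/23, 6/23).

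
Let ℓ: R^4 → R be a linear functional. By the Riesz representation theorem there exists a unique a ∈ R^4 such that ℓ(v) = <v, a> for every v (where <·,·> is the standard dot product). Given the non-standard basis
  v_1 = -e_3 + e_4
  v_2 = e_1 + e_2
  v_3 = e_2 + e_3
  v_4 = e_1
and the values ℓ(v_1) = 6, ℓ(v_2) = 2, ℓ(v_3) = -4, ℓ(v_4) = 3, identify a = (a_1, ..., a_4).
a = (3, -1, -3, 3)

Write a = (a_1, ..., a_4) in the standard basis. For each basis vector v_i, ℓ(v_i) = <v_i, a> is a linear equation in the a_j's. Collect the n equations into a matrix system V a = ℓ, where row i of V is v_i (expressed in the standard basis). Since V is invertible (lower-triangular with 1s on the diagonal, up to permutation), solve by back-substitution:
  V =
[[0, 0, -1, 1],
 [1, 1, 0, 0],
 [0, 1, 1, 0],
 [1, 0, 0, 0]]
  V a = (6, 2, -4, 3)
Solving gives a = (3, -1, -3, 3).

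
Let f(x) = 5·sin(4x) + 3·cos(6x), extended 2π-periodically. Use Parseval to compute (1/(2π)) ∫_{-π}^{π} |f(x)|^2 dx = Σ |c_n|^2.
Σ |c_n|^2 = 17

Expand |f|^2 and use orthogonality of {sin(nx), cos(mx)} on [-π, π]:
  ∫_{-π}^{π} sin(nx)^2 dx = π, ∫ cos(mx)^2 dx = π, and cross terms integrate to 0.
So ∫_{-π}^{π} f(x)^2 dx = 5^2 · π + 3^2 · π = (25 + 9)π.
Divide by 2π: (25 + 9)/2 = 17.
By Parseval, this equals Σ |c_n|^2.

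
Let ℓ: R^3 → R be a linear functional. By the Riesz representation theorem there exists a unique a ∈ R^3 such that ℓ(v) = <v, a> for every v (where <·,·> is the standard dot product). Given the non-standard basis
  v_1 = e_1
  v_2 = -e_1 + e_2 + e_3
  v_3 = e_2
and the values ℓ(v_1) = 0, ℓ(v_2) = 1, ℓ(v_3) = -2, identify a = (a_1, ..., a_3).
a = (0, -2, 3)

Write a = (a_1, ..., a_3) in the standard basis. For each basis vector v_i, ℓ(v_i) = <v_i, a> is a linear equation in the a_j's. Collect the n equations into a matrix system V a = ℓ, where row i of V is v_i (expressed in the standard basis). Since V is invertible (lower-triangular with 1s on the diagonal, up to permutation), solve by back-substitution:
  V =
[[1, 0, 0],
 [-1, 1, 1],
 [0, 1, 0]]
  V a = (0, 1, -2)
Solving gives a = (0, -2, 3).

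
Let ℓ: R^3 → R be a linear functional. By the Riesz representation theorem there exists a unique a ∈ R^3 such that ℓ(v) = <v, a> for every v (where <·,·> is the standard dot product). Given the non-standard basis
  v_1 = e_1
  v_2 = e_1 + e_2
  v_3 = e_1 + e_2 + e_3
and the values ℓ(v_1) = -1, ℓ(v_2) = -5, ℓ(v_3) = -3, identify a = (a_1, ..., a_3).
a = (-1, -4, 2)

Write a = (a_1, ..., a_3) in the standard basis. For each basis vector v_i, ℓ(v_i) = <v_i, a> is a linear equation in the a_j's. Collect the n equations into a matrix system V a = ℓ, where row i of V is v_i (expressed in the standard basis). Since V is invertible (lower-triangular with 1s on the diagonal, up to permutation), solve by back-substitution:
  V =
[[1, 0, 0],
 [1, 1, 0],
 [1, 1, 1]]
  V a = (-1, -5, -3)
Solving gives a = (-1, -4, 2).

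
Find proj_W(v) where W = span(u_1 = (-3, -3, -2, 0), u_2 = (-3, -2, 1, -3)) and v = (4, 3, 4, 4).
proj_W(v) = (1572/337, 1377/337, 463/337, 585/337)

Set up U = [u_1 | ... | u_2] ∈ R^(4×2). The projector onto W = col(U) is P = U (U^T U)^(-1) U^T.
Compute U^T U =
  [22, 13]
  [13, 23],
and U^T v = (-29, -26).
Solve U^T U · c = U^T v for the coefficients: c = (-329/337, -195/337). The projection is proj_W(v) = U c.
Check: (v - proj_W(v)) · u_1 = 0  (should be 0).
Check: (v - proj_W(v)) · u_2 = 0  (should be 0).
Result: proj_W(v) = (1572/337, 1377/337, 463/337, 585/337).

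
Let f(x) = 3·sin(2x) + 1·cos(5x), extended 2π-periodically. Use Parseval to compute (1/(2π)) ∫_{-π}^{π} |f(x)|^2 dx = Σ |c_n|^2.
Σ |c_n|^2 = 5

Expand |f|^2 and use orthogonality of {sin(nx), cos(mx)} on [-π, π]:
  ∫_{-π}^{π} sin(nx)^2 dx = π, ∫ cos(mx)^2 dx = π, and cross terms integrate to 0.
So ∫_{-π}^{π} f(x)^2 dx = 3^2 · π + 1^2 · π = (9 + 1)π.
Divide by 2π: (9 + 1)/2 = 5.
By Parseval, this equals Σ |c_n|^2.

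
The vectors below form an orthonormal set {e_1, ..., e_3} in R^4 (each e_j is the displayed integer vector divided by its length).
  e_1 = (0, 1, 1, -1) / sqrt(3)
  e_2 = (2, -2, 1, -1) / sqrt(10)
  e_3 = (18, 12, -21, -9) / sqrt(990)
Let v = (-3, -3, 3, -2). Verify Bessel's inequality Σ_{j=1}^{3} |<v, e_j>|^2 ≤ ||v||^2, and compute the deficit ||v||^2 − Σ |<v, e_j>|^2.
Σ |<v, e_j>|^2 = 734/33; ||v||^2 = 31; deficit = 289/33

Write each e_j = u_j / sqrt(<u_j, u_j>) where u_j is the displayed integer vector. Then <v, e_j> = <v, u_j> / sqrt(<u_j, u_j>), so |<v, e_j>|^2 = <v, u_j>^2 / <u_j, u_j>.
Coefficients: <v, e_1> = 2/sqrt(3), <v, e_2> = 5/sqrt(10), <v, e_3> = -135/sqrt(990).
Square and sum: Σ |<v, e_j>|^2 = 734/33.
Compute ||v||^2 = v·v = 31.
Deficit = 31 − 734/33 = 289/33 ≥ 0, confirming Bessel's inequality. (The deficit equals ||v − Σ <v,e_j> e_j||^2, the squared distance from v to span{e_j}.)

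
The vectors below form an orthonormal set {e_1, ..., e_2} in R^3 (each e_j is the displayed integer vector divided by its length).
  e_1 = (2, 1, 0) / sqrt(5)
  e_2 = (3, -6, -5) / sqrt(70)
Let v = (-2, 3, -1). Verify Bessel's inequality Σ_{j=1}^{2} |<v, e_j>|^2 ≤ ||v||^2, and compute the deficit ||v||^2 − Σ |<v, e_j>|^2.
Σ |<v, e_j>|^2 = 75/14; ||v||^2 = 14; deficit = 121/14

Write each e_j = u_j / sqrt(<u_j, u_j>) where u_j is the displayed integer vector. Then <v, e_j> = <v, u_j> / sqrt(<u_j, u_j>), so |<v, e_j>|^2 = <v, u_j>^2 / <u_j, u_j>.
Coefficients: <v, e_1> = -1/sqrt(5), <v, e_2> = -19/sqrt(70).
Square and sum: Σ |<v, e_j>|^2 = 75/14.
Compute ||v||^2 = v·v = 14.
Deficit = 14 − 75/14 = 121/14 ≥ 0, confirming Bessel's inequality. (The deficit equals ||v − Σ <v,e_j> e_j||^2, the squared distance from v to span{e_j}.)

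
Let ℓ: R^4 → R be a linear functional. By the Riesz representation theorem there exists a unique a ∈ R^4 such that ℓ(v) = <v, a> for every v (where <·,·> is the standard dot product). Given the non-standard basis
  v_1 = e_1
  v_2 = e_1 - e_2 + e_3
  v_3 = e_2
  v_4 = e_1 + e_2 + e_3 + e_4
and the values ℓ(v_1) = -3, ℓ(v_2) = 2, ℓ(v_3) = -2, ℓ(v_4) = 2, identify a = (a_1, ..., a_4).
a = (-3, -2, 3, 4)

Write a = (a_1, ..., a_4) in the standard basis. For each basis vector v_i, ℓ(v_i) = <v_i, a> is a linear equation in the a_j's. Collect the n equations into a matrix system V a = ℓ, where row i of V is v_i (expressed in the standard basis). Since V is invertible (lower-triangular with 1s on the diagonal, up to permutation), solve by back-substitution:
  V =
[[1, 0, 0, 0],
 [1, -1, 1, 0],
 [0, 1, 0, 0],
 [1, 1, 1, 1]]
  V a = (-3, 2, -2, 2)
Solving gives a = (-3, -2, 3, 4).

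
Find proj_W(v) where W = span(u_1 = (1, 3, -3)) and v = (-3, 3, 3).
proj_W(v) = (-3/19, -9/19, 9/19)

Set up U = [u_1 | ... | u_1] ∈ R^(3×1). The projector onto W = col(U) is P = U (U^T U)^(-1) U^T.
Compute U^T U =
  [19],
and U^T v = (-3).
Solve U^T U · c = U^T v for the coefficients: c = (-3/19). The projection is proj_W(v) = U c.
Check: (v - proj_W(v)) · u_1 = 0  (should be 0).
Result: proj_W(v) = (-3/19, -9/19, 9/19).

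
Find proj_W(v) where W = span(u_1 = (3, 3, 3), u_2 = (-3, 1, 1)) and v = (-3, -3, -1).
proj_W(v) = (-3, -2, -2)

Set up U = [u_1 | ... | u_2] ∈ R^(3×2). The projector onto W = col(U) is P = U (U^T U)^(-1) U^T.
Compute U^T U =
  [27, -3]
  [-3, 11],
and U^T v = (-21, 5).
Solve U^T U · c = U^T v for the coefficients: c = (-3/4, 1/4). The projection is proj_W(v) = U c.
Check: (v - proj_W(v)) · u_1 = 0  (should be 0).
Check: (v - proj_W(v)) · u_2 = 0  (should be 0).
Result: proj_W(v) = (-3, -2, -2).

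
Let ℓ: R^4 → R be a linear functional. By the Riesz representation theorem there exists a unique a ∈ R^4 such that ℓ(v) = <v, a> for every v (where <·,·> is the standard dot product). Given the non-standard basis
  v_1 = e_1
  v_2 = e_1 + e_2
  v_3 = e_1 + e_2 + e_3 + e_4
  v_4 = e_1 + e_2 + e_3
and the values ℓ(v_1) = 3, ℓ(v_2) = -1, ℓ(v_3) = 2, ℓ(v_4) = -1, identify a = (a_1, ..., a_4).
a = (3, -4, 0, 3)

Write a = (a_1, ..., a_4) in the standard basis. For each basis vector v_i, ℓ(v_i) = <v_i, a> is a linear equation in the a_j's. Collect the n equations into a matrix system V a = ℓ, where row i of V is v_i (expressed in the standard basis). Since V is invertible (lower-triangular with 1s on the diagonal, up to permutation), solve by back-substitution:
  V =
[[1, 0, 0, 0],
 [1, 1, 0, 0],
 [1, 1, 1, 1],
 [1, 1, 1, 0]]
  V a = (3, -1, 2, -1)
Solving gives a = (3, -4, 0, 3).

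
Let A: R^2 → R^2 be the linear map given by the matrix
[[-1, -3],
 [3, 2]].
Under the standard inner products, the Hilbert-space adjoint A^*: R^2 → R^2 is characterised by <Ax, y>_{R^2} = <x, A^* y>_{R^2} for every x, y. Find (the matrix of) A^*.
A^* = A^T =
[[-1, 3],
 [-3, 2]]

For real matrices with standard dot products, the defining identity <Ax, y> = <x, A^* y> gives (Ax)^T y = x^T (A^*) y, i.e. x^T A^T y = x^T (A^*) y. Since this holds for all x, y, we must have A^* = A^T. Therefore
A^* =
[[-1, 3],
 [-3, 2]].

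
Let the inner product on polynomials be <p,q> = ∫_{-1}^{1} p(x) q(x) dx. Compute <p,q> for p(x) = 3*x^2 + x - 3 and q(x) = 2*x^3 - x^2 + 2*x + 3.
<p,q> = -136/15

Expand the product: p(x)·q(x) = 6*x^5 - x^4 - x^3 + 14*x^2 - 3*x - 9.
∫_{-1}^{1} of each monomial x^k gives [2/(k+1) if k even, 0 if k odd]. Integrating term-by-term (or equivalently evaluating the antiderivative F(x) = x^6 - x^5/5 - x^4/4 + 14*x^3/3 - 3*x^2/2 - 9*x at the endpoints):
  F(1) − F(−1) = -317/60 − (227/60) = -136/15.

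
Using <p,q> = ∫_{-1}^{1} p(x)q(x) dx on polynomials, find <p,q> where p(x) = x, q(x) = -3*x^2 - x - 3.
<p,q> = -2/3

Expand the product: p(x)·q(x) = -3*x^3 - x^2 - 3*x.
∫_{-1}^{1} of each monomial x^k gives [2/(k+1) if k even, 0 if k odd]. Integrating term-by-term (or equivalently evaluating the antiderivative F(x) = -3*x^4/4 - x^3/3 - 3*x^2/2 at the endpoints):
  F(1) − F(−1) = -31/12 − (-23/12) = -2/3.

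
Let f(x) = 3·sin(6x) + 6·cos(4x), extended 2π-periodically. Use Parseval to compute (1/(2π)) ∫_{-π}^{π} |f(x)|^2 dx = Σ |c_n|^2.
Σ |c_n|^2 = 45/2

Expand |f|^2 and use orthogonality of {sin(nx), cos(mx)} on [-π, π]:
  ∫_{-π}^{π} sin(nx)^2 dx = π, ∫ cos(mx)^2 dx = π, and cross terms integrate to 0.
So ∫_{-π}^{π} f(x)^2 dx = 3^2 · π + 6^2 · π = (9 + 36)π.
Divide by 2π: (9 + 36)/2 = 45/2.
By Parseval, this equals Σ |c_n|^2.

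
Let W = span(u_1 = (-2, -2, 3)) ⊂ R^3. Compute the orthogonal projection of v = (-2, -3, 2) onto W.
proj_W(v) = (-32/17, -32/17, 48/17)

Set up U = [u_1 | ... | u_1] ∈ R^(3×1). The projector onto W = col(U) is P = U (U^T U)^(-1) U^T.
Compute U^T U =
  [17],
and U^T v = (16).
Solve U^T U · c = U^T v for the coefficients: c = (16/17). The projection is proj_W(v) = U c.
Check: (v - proj_W(v)) · u_1 = 0  (should be 0).
Result: proj_W(v) = (-32/17, -32/17, 48/17).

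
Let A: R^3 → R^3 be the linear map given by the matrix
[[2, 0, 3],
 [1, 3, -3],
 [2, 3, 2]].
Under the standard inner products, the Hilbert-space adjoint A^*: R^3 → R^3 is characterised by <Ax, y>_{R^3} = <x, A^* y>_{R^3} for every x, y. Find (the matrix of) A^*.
A^* = A^T =
[[2, 1, 2],
 [0, 3, 3],
 [3, -3, 2]]

For real matrices with standard dot products, the defining identity <Ax, y> = <x, A^* y> gives (Ax)^T y = x^T (A^*) y, i.e. x^T A^T y = x^T (A^*) y. Since this holds for all x, y, we must have A^* = A^T. Therefore
A^* =
[[2, 1, 2],
 [0, 3, 3],
 [3, -3, 2]].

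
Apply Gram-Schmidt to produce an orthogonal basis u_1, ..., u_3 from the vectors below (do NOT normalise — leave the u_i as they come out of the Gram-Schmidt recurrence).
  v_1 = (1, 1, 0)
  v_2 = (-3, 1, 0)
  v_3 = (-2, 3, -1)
Orthogonal basis:
  u_1 = (1, 1, 0)
  u_2 = (-2, 2, 0)
  u_3 = (0, 0, -1)

Apply the Gram-Schmidt recurrence
  u_1 = v_1
  u_i = v_i − Σ_{j<i} ((v_i · u_j) / (u_j · u_j)) · u_j.

Step by step this gives:
  u_1 = (1, 1, 0)
  u_2 = (-2, 2, 0)
  u_3 = (0, 0, -1)

Orthogonality check:
  u_2 · u_1 = 0 (should be 0)
  u_3 · u_1 = 0 (should be 0)
  u_3 · u_2 = 0 (should be 0)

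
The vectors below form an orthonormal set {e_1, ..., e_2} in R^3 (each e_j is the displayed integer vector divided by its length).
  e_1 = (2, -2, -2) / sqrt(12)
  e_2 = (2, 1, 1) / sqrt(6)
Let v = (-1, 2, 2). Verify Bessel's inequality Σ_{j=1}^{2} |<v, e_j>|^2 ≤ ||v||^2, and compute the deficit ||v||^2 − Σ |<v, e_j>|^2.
Σ |<v, e_j>|^2 = 9; ||v||^2 = 9; deficit = 0

Write each e_j = u_j / sqrt(<u_j, u_j>) where u_j is the displayed integer vector. Then <v, e_j> = <v, u_j> / sqrt(<u_j, u_j>), so |<v, e_j>|^2 = <v, u_j>^2 / <u_j, u_j>.
Coefficients: <v, e_1> = -10/sqrt(12), <v, e_2> = 2/sqrt(6).
Square and sum: Σ |<v, e_j>|^2 = 9.
Compute ||v||^2 = v·v = 9.
Deficit = 9 − 9 = 0 ≥ 0, confirming Bessel's inequality. (The deficit equals ||v − Σ <v,e_j> e_j||^2, the squared distance from v to span{e_j}.)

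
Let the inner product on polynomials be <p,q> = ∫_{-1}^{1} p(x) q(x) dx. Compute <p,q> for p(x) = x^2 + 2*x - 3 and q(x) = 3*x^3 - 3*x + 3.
<p,q> = -88/5

Expand the product: p(x)·q(x) = 3*x^5 + 6*x^4 - 12*x^3 - 3*x^2 + 15*x - 9.
∫_{-1}^{1} of each monomial x^k gives [2/(k+1) if k even, 0 if k odd]. Integrating term-by-term (or equivalently evaluating the antiderivative F(x) = x^6/2 + 6*x^5/5 - 3*x^4 - x^3 + 15*x^2/2 - 9*x at the endpoints):
  F(1) − F(−1) = -19/5 − (69/5) = -88/5.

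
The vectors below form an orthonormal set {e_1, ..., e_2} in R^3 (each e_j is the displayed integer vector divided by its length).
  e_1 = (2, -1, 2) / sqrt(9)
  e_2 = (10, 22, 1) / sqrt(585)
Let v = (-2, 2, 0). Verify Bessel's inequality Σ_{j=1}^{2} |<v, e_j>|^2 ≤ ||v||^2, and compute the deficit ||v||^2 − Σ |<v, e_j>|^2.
Σ |<v, e_j>|^2 = 324/65; ||v||^2 = 8; deficit = 196/65

Write each e_j = u_j / sqrt(<u_j, u_j>) where u_j is the displayed integer vector. Then <v, e_j> = <v, u_j> / sqrt(<u_j, u_j>), so |<v, e_j>|^2 = <v, u_j>^2 / <u_j, u_j>.
Coefficients: <v, e_1> = -6/sqrt(9), <v, e_2> = 24/sqrt(585).
Square and sum: Σ |<v, e_j>|^2 = 324/65.
Compute ||v||^2 = v·v = 8.
Deficit = 8 − 324/65 = 196/65 ≥ 0, confirming Bessel's inequality. (The deficit equals ||v − Σ <v,e_j> e_j||^2, the squared distance from v to span{e_j}.)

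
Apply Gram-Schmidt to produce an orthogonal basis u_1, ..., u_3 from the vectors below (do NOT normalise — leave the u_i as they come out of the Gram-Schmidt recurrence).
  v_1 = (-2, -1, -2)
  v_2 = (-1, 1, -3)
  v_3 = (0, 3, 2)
Orthogonal basis:
  u_1 = (-2, -1, -2)
  u_2 = (5/9, 16/9, -13/9)
  u_3 = (-9/5, 36/25, 27/25)

Apply the Gram-Schmidt recurrence
  u_1 = v_1
  u_i = v_i − Σ_{j<i} ((v_i · u_j) / (u_j · u_j)) · u_j.

Step by step this gives:
  u_1 = (-2, -1, -2)
  u_2 = (5/9, 16/9, -13/9)
  u_3 = (-9/5, 36/25, 27/25)

Orthogonality check:
  u_2 · u_1 = 0 (should be 0)
  u_3 · u_1 = 0 (should be 0)
  u_3 · u_2 = 0 (should be 0)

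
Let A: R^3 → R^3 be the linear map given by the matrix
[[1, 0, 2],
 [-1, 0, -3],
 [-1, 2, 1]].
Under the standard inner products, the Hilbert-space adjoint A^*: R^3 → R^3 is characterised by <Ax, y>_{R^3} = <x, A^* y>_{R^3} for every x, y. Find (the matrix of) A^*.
A^* = A^T =
[[1, -1, -1],
 [0, 0, 2],
 [2, -3, 1]]

For real matrices with standard dot products, the defining identity <Ax, y> = <x, A^* y> gives (Ax)^T y = x^T (A^*) y, i.e. x^T A^T y = x^T (A^*) y. Since this holds for all x, y, we must have A^* = A^T. Therefore
A^* =
[[1, -1, -1],
 [0, 0, 2],
 [2, -3, 1]].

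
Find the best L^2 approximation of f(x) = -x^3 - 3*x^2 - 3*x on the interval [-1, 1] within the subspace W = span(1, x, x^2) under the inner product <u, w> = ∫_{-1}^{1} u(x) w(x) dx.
g(x) = -3*x^2 - 18*x/5

The best approximation g ∈ W is the orthogonal projection of f onto W. Writing g = a_0 + a_1 x + a_2 x^2, the coefficients solve the normal equations G · a = b where
  G_{ij} = <φ_i, φ_j> and b_i = <f, φ_i>, with φ_0 = 1, φ_1 = x, φ_2 = x^2.
G =
  [2, 0, 2/3]
  [0, 2/3, 0]
  [2/3, 0, 2/5],
b = (-2, -12/5, -6/5).
Solving gives a_0 = 0, a_1 = -18/5, a_2 = -3, so
  g(x) = -3*x^2 - 18*x/5.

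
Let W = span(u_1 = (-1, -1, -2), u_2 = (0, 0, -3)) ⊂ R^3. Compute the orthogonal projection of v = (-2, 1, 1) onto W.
proj_W(v) = (-1/2, -1/2, 1)

Set up U = [u_1 | ... | u_2] ∈ R^(3×2). The projector onto W = col(U) is P = U (U^T U)^(-1) U^T.
Compute U^T U =
  [6, 6]
  [6, 9],
and U^T v = (-1, -3).
Solve U^T U · c = U^T v for the coefficients: c = (1/2, -2/3). The projection is proj_W(v) = U c.
Check: (v - proj_W(v)) · u_1 = 0  (should be 0).
Check: (v - proj_W(v)) · u_2 = 0  (should be 0).
Result: proj_W(v) = (-1/2, -1/2, 1).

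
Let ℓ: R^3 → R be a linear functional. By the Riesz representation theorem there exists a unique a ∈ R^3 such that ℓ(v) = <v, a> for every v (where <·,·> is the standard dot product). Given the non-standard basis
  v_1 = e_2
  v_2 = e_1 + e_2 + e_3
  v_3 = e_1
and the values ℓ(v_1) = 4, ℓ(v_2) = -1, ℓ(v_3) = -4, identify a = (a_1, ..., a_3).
a = (-4, 4, -1)

Write a = (a_1, ..., a_3) in the standard basis. For each basis vector v_i, ℓ(v_i) = <v_i, a> is a linear equation in the a_j's. Collect the n equations into a matrix system V a = ℓ, where row i of V is v_i (expressed in the standard basis). Since V is invertible (lower-triangular with 1s on the diagonal, up to permutation), solve by back-substitution:
  V =
[[0, 1, 0],
 [1, 1, 1],
 [1, 0, 0]]
  V a = (4, -1, -4)
Solving gives a = (-4, 4, -1).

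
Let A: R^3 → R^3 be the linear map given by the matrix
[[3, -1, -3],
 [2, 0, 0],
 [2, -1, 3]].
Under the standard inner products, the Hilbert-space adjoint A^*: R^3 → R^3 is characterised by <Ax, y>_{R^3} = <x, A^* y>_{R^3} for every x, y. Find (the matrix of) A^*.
A^* = A^T =
[[3, 2, 2],
 [-1, 0, -1],
 [-3, 0, 3]]

For real matrices with standard dot products, the defining identity <Ax, y> = <x, A^* y> gives (Ax)^T y = x^T (A^*) y, i.e. x^T A^T y = x^T (A^*) y. Since this holds for all x, y, we must have A^* = A^T. Therefore
A^* =
[[3, 2, 2],
 [-1, 0, -1],
 [-3, 0, 3]].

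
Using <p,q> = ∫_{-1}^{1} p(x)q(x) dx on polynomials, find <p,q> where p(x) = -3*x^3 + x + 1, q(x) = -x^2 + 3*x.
<p,q> = -34/15

Expand the product: p(x)·q(x) = 3*x^5 - 9*x^4 - x^3 + 2*x^2 + 3*x.
∫_{-1}^{1} of each monomial x^k gives [2/(k+1) if k even, 0 if k odd]. Integrating term-by-term (or equivalently evaluating the antiderivative F(x) = x^6/2 - 9*x^5/5 - x^4/4 + 2*x^3/3 + 3*x^2/2 at the endpoints):
  F(1) − F(−1) = 37/60 − (173/60) = -34/15.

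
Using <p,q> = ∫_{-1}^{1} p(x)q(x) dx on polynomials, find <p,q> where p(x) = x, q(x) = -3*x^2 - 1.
<p,q> = 0

Expand the product: p(x)·q(x) = -3*x^3 - x.
∫_{-1}^{1} of each monomial x^k gives [2/(k+1) if k even, 0 if k odd]. Integrating term-by-term (or equivalently evaluating the antiderivative F(x) = -3*x^4/4 - x^2/2 at the endpoints):
  F(1) − F(−1) = -5/4 − (-5/4) = 0.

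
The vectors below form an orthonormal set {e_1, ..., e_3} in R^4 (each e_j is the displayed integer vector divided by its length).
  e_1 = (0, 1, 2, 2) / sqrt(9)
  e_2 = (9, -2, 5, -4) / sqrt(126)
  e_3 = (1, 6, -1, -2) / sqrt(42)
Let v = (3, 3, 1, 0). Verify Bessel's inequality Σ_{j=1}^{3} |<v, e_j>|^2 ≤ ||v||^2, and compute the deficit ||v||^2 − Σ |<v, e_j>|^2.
Σ |<v, e_j>|^2 = 53/3; ||v||^2 = 19; deficit = 4/3

Write each e_j = u_j / sqrt(<u_j, u_j>) where u_j is the displayed integer vector. Then <v, e_j> = <v, u_j> / sqrt(<u_j, u_j>), so |<v, e_j>|^2 = <v, u_j>^2 / <u_j, u_j>.
Coefficients: <v, e_1> = 5/sqrt(9), <v, e_2> = 26/sqrt(126), <v, e_3> = 20/sqrt(42).
Square and sum: Σ |<v, e_j>|^2 = 53/3.
Compute ||v||^2 = v·v = 19.
Deficit = 19 − 53/3 = 4/3 ≥ 0, confirming Bessel's inequality. (The deficit equals ||v − Σ <v,e_j> e_j||^2, the squared distance from v to span{e_j}.)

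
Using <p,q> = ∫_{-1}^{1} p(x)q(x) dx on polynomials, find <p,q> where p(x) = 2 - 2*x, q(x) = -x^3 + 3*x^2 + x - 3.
<p,q> = -128/15

Expand the product: p(x)·q(x) = 2*x^4 - 8*x^3 + 4*x^2 + 8*x - 6.
∫_{-1}^{1} of each monomial x^k gives [2/(k+1) if k even, 0 if k odd]. Integrating term-by-term (or equivalently evaluating the antiderivative F(x) = 2*x^5/5 - 2*x^4 + 4*x^3/3 + 4*x^2 - 6*x at the endpoints):
  F(1) − F(−1) = -34/15 − (94/15) = -128/15.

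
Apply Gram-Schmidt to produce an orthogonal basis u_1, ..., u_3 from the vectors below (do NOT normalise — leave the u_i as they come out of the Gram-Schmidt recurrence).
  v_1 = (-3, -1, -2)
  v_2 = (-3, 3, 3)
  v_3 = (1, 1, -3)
Orthogonal basis:
  u_1 = (-3, -1, -2)
  u_2 = (-3, 3, 3)
  u_3 = (3/7, 15/7, -12/7)

Apply the Gram-Schmidt recurrence
  u_1 = v_1
  u_i = v_i − Σ_{j<i} ((v_i · u_j) / (u_j · u_j)) · u_j.

Step by step this gives:
  u_1 = (-3, -1, -2)
  u_2 = (-3, 3, 3)
  u_3 = (3/7, 15/7, -12/7)

Orthogonality check:
  u_2 · u_1 = 0 (should be 0)
  u_3 · u_1 = 0 (should be 0)
  u_3 · u_2 = 0 (should be 0)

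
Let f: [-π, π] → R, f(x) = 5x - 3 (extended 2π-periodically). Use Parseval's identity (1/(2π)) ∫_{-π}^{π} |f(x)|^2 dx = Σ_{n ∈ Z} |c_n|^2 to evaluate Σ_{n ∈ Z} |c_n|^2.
Σ |c_n|^2 = 25π^2/3 + 9

Expand and integrate term by term over [-π, π]:
  ∫ (5x)^2 dx = 25·(2π^3/3); ∫ 2·5·(-3)·x dx = 0 (odd integrand); ∫ (-3)^2 dx = 9·2π.
So (1/(2π)) ∫_{-π}^{π} (5x - 3)^2 dx = 25π^2/3 + 9 = 25π^2/3 + 9.
Parseval ⇒ Σ |c_n|^2 = 25π^2/3 + 9.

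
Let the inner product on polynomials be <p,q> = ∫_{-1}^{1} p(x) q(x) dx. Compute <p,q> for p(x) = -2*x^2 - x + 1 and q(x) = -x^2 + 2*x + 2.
<p,q> = 2/15

Expand the product: p(x)·q(x) = 2*x^4 - 3*x^3 - 7*x^2 + 2.
∫_{-1}^{1} of each monomial x^k gives [2/(k+1) if k even, 0 if k odd]. Integrating term-by-term (or equivalently evaluating the antiderivative F(x) = 2*x^5/5 - 3*x^4/4 - 7*x^3/3 + 2*x at the endpoints):
  F(1) − F(−1) = -41/60 − (-49/60) = 2/15.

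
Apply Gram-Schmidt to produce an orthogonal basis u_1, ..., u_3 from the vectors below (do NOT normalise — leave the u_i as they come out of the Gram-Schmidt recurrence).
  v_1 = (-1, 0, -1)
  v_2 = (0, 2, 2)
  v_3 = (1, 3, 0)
Orthogonal basis:
  u_1 = (-1, 0, -1)
  u_2 = (-1, 2, 1)
  u_3 = (4/3, 4/3, -4/3)

Apply the Gram-Schmidt recurrence
  u_1 = v_1
  u_i = v_i − Σ_{j<i} ((v_i · u_j) / (u_j · u_j)) · u_j.

Step by step this gives:
  u_1 = (-1, 0, -1)
  u_2 = (-1, 2, 1)
  u_3 = (4/3, 4/3, -4/3)

Orthogonality check:
  u_2 · u_1 = 0 (should be 0)
  u_3 · u_1 = 0 (should be 0)
  u_3 · u_2 = 0 (should be 0)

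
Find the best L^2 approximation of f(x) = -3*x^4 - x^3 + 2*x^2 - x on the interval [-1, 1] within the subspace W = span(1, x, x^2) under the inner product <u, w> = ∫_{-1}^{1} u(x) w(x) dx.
g(x) = -4*x^2/7 - 8*x/5 + 9/35

The best approximation g ∈ W is the orthogonal projection of f onto W. Writing g = a_0 + a_1 x + a_2 x^2, the coefficients solve the normal equations G · a = b where
  G_{ij} = <φ_i, φ_j> and b_i = <f, φ_i>, with φ_0 = 1, φ_1 = x, φ_2 = x^2.
G =
  [2, 0, 2/3]
  [0, 2/3, 0]
  [2/3, 0, 2/5],
b = (2/15, -16/15, -2/35).
Solving gives a_0 = 9/35, a_1 = -8/5, a_2 = -4/7, so
  g(x) = -4*x^2/7 - 8*x/5 + 9/35.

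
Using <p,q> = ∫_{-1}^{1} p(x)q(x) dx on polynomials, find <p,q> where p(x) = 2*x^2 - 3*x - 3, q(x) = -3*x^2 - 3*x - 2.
<p,q> = 284/15

Expand the product: p(x)·q(x) = -6*x^4 + 3*x^3 + 14*x^2 + 15*x + 6.
∫_{-1}^{1} of each monomial x^k gives [2/(k+1) if k even, 0 if k odd]. Integrating term-by-term (or equivalently evaluating the antiderivative F(x) = -6*x^5/5 + 3*x^4/4 + 14*x^3/3 + 15*x^2/2 + 6*x at the endpoints):
  F(1) − F(−1) = 1063/60 − (-73/60) = 284/15.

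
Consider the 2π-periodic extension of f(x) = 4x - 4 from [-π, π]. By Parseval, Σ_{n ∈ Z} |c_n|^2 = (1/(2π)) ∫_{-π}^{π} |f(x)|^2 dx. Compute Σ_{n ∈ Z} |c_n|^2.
Σ |c_n|^2 = 16π^2/3 + 16

Expand and integrate term by term over [-π, π]:
  ∫ (4x)^2 dx = 16·(2π^3/3); ∫ 2·4·(-4)·x dx = 0 (odd integrand); ∫ (-4)^2 dx = 16·2π.
So (1/(2π)) ∫_{-π}^{π} (4x - 4)^2 dx = 16π^2/3 + 16 = 16π^2/3 + 16.
Parseval ⇒ Σ |c_n|^2 = 16π^2/3 + 16.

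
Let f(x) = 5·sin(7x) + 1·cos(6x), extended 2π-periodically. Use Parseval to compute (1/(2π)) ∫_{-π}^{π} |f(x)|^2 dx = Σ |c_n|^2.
Σ |c_n|^2 = 13

Expand |f|^2 and use orthogonality of {sin(nx), cos(mx)} on [-π, π]:
  ∫_{-π}^{π} sin(nx)^2 dx = π, ∫ cos(mx)^2 dx = π, and cross terms integrate to 0.
So ∫_{-π}^{π} f(x)^2 dx = 5^2 · π + 1^2 · π = (25 + 1)π.
Divide by 2π: (25 + 1)/2 = 13.
By Parseval, this equals Σ |c_n|^2.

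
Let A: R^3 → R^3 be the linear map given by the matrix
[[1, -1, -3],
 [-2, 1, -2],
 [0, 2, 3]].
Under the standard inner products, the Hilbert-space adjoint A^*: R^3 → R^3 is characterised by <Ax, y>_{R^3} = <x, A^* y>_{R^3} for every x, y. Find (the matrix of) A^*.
A^* = A^T =
[[1, -2, 0],
 [-1, 1, 2],
 [-3, -2, 3]]

For real matrices with standard dot products, the defining identity <Ax, y> = <x, A^* y> gives (Ax)^T y = x^T (A^*) y, i.e. x^T A^T y = x^T (A^*) y. Since this holds for all x, y, we must have A^* = A^T. Therefore
A^* =
[[1, -2, 0],
 [-1, 1, 2],
 [-3, -2, 3]].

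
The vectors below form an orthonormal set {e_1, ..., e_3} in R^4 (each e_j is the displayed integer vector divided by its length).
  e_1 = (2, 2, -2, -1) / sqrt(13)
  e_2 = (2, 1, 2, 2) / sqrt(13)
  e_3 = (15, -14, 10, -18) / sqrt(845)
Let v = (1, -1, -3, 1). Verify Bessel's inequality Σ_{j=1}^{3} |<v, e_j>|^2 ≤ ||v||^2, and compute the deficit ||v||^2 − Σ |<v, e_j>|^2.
Σ |<v, e_j>|^2 = 2571/845; ||v||^2 = 12; deficit = 7569/845

Write each e_j = u_j / sqrt(<u_j, u_j>) where u_j is the displayed integer vector. Then <v, e_j> = <v, u_j> / sqrt(<u_j, u_j>), so |<v, e_j>|^2 = <v, u_j>^2 / <u_j, u_j>.
Coefficients: <v, e_1> = 5/sqrt(13), <v, e_2> = -3/sqrt(13), <v, e_3> = -19/sqrt(845).
Square and sum: Σ |<v, e_j>|^2 = 2571/845.
Compute ||v||^2 = v·v = 12.
Deficit = 12 − 2571/845 = 7569/845 ≥ 0, confirming Bessel's inequality. (The deficit equals ||v − Σ <v,e_j> e_j||^2, the squared distance from v to span{e_j}.)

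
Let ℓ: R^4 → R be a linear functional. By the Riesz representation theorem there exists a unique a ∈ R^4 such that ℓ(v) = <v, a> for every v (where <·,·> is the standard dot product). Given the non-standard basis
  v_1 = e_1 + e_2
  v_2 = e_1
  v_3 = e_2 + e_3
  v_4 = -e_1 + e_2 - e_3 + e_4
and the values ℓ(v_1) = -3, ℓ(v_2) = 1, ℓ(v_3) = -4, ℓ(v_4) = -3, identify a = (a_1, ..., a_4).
a = (1, -4, 0, 2)

Write a = (a_1, ..., a_4) in the standard basis. For each basis vector v_i, ℓ(v_i) = <v_i, a> is a linear equation in the a_j's. Collect the n equations into a matrix system V a = ℓ, where row i of V is v_i (expressed in the standard basis). Since V is invertible (lower-triangular with 1s on the diagonal, up to permutation), solve by back-substitution:
  V =
[[1, 1, 0, 0],
 [1, 0, 0, 0],
 [0, 1, 1, 0],
 [-1, 1, -1, 1]]
  V a = (-3, 1, -4, -3)
Solving gives a = (1, -4, 0, 2).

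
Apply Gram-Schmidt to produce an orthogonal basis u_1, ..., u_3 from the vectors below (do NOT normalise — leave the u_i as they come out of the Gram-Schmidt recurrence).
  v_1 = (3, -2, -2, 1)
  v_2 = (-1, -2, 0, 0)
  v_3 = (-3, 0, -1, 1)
Orthogonal basis:
  u_1 = (3, -2, -2, 1)
  u_2 = (-7/6, -17/9, 1/9, -1/18)
  u_3 = (-108/89, 54/89, -155/89, 122/89)

Apply the Gram-Schmidt recurrence
  u_1 = v_1
  u_i = v_i − Σ_{j<i} ((v_i · u_j) / (u_j · u_j)) · u_j.

Step by step this gives:
  u_1 = (3, -2, -2, 1)
  u_2 = (-7/6, -17/9, 1/9, -1/18)
  u_3 = (-108/89, 54/89, -155/89, 122/89)

Orthogonality check:
  u_2 · u_1 = 0 (should be 0)
  u_3 · u_1 = 0 (should be 0)
  u_3 · u_2 = 0 (should be 0)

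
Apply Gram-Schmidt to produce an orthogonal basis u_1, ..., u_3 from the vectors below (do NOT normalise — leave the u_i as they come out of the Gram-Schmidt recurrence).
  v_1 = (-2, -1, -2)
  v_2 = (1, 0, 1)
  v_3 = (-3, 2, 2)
Orthogonal basis:
  u_1 = (-2, -1, -2)
  u_2 = (1/9, -4/9, 1/9)
  u_3 = (-5/2, 0, 5/2)

Apply the Gram-Schmidt recurrence
  u_1 = v_1
  u_i = v_i − Σ_{j<i} ((v_i · u_j) / (u_j · u_j)) · u_j.

Step by step this gives:
  u_1 = (-2, -1, -2)
  u_2 = (1/9, -4/9, 1/9)
  u_3 = (-5/2, 0, 5/2)

Orthogonality check:
  u_2 · u_1 = 0 (should be 0)
  u_3 · u_1 = 0 (should be 0)
  u_3 · u_2 = 0 (should be 0)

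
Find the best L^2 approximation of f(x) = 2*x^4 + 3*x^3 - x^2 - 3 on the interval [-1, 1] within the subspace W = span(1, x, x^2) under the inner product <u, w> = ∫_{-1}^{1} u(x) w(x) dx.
g(x) = 5*x^2/7 + 9*x/5 - 111/35

The best approximation g ∈ W is the orthogonal projection of f onto W. Writing g = a_0 + a_1 x + a_2 x^2, the coefficients solve the normal equations G · a = b where
  G_{ij} = <φ_i, φ_j> and b_i = <f, φ_i>, with φ_0 = 1, φ_1 = x, φ_2 = x^2.
G =
  [2, 0, 2/3]
  [0, 2/3, 0]
  [2/3, 0, 2/5],
b = (-88/15, 6/5, -64/35).
Solving gives a_0 = -111/35, a_1 = 9/5, a_2 = 5/7, so
  g(x) = 5*x^2/7 + 9*x/5 - 111/35.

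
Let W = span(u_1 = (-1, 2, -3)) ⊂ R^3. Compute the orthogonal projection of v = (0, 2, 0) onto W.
proj_W(v) = (-2/7, 4/7, -6/7)

Set up U = [u_1 | ... | u_1] ∈ R^(3×1). The projector onto W = col(U) is P = U (U^T U)^(-1) U^T.
Compute U^T U =
  [14],
and U^T v = (4).
Solve U^T U · c = U^T v for the coefficients: c = (2/7). The projection is proj_W(v) = U c.
Check: (v - proj_W(v)) · u_1 = 0  (should be 0).
Result: proj_W(v) = (-2/7, 4/7, -6/7).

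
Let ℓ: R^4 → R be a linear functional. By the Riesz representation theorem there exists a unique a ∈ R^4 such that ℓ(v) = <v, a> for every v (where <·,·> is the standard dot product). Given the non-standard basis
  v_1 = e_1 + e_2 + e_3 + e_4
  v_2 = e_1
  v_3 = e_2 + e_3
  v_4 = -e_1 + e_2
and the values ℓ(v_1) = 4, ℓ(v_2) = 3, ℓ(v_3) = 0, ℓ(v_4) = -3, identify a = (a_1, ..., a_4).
a = (3, 0, 0, 1)

Write a = (a_1, ..., a_4) in the standard basis. For each basis vector v_i, ℓ(v_i) = <v_i, a> is a linear equation in the a_j's. Collect the n equations into a matrix system V a = ℓ, where row i of V is v_i (expressed in the standard basis). Since V is invertible (lower-triangular with 1s on the diagonal, up to permutation), solve by back-substitution:
  V =
[[1, 1, 1, 1],
 [1, 0, 0, 0],
 [0, 1, 1, 0],
 [-1, 1, 0, 0]]
  V a = (4, 3, 0, -3)
Solving gives a = (3, 0, 0, 1).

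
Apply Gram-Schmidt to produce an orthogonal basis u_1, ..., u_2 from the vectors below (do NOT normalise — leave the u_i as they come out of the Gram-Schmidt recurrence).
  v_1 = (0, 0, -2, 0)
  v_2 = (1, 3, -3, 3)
Orthogonal basis:
  u_1 = (0, 0, -2, 0)
  u_2 = (1, 3, 0, 3)

Apply the Gram-Schmidt recurrence
  u_1 = v_1
  u_i = v_i − Σ_{j<i} ((v_i · u_j) / (u_j · u_j)) · u_j.

Step by step this gives:
  u_1 = (0, 0, -2, 0)
  u_2 = (1, 3, 0, 3)

Orthogonality check:
  u_2 · u_1 = 0 (should be 0)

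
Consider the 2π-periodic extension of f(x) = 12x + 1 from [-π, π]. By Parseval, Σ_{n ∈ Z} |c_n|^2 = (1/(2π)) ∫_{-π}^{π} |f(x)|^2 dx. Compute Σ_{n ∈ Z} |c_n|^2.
Σ |c_n|^2 = 48π^2 + 1

Expand and integrate term by term over [-π, π]:
  ∫ (12x)^2 dx = 144·(2π^3/3); ∫ 2·12·(1)·x dx = 0 (odd integrand); ∫ 1^2 dx = 1·2π.
So (1/(2π)) ∫_{-π}^{π} (12x + 1)^2 dx = 144π^2/3 + 1 = 48π^2 + 1.
Parseval ⇒ Σ |c_n|^2 = 48π^2 + 1.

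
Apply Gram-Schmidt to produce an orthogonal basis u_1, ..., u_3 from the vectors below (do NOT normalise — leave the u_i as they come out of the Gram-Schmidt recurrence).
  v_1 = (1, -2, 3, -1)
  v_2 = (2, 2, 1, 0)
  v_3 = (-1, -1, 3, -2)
Orthogonal basis:
  u_1 = (1, -2, 3, -1)
  u_2 = (29/15, 32/15, 4/5, 1/15)
  u_3 = (-189/134, 69/67, 51/67, -159/134)

Apply the Gram-Schmidt recurrence
  u_1 = v_1
  u_i = v_i − Σ_{j<i} ((v_i · u_j) / (u_j · u_j)) · u_j.

Step by step this gives:
  u_1 = (1, -2, 3, -1)
  u_2 = (29/15, 32/15, 4/5, 1/15)
  u_3 = (-189/134, 69/67, 51/67, -159/134)

Orthogonality check:
  u_2 · u_1 = 0 (should be 0)
  u_3 · u_1 = 0 (should be 0)
  u_3 · u_2 = 0 (should be 0)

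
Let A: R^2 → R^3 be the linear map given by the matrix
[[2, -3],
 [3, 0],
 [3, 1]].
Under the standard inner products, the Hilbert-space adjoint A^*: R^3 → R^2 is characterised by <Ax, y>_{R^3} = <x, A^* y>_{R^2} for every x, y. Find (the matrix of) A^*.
A^* = A^T =
[[2, 3, 3],
 [-3, 0, 1]]

For real matrices with standard dot products, the defining identity <Ax, y> = <x, A^* y> gives (Ax)^T y = x^T (A^*) y, i.e. x^T A^T y = x^T (A^*) y. Since this holds for all x, y, we must have A^* = A^T. Therefore
A^* =
[[2, 3, 3],
 [-3, 0, 1]].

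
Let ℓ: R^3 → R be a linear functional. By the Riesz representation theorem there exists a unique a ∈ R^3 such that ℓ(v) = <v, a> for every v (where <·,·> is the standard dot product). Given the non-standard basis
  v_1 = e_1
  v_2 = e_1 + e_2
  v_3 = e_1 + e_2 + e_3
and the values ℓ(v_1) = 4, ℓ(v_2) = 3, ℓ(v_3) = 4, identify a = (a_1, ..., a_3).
a = (4, -1, 1)

Write a = (a_1, ..., a_3) in the standard basis. For each basis vector v_i, ℓ(v_i) = <v_i, a> is a linear equation in the a_j's. Collect the n equations into a matrix system V a = ℓ, where row i of V is v_i (expressed in the standard basis). Since V is invertible (lower-triangular with 1s on the diagonal, up to permutation), solve by back-substitution:
  V =
[[1, 0, 0],
 [1, 1, 0],
 [1, 1, 1]]
  V a = (4, 3, 4)
Solving gives a = (4, -1, 1).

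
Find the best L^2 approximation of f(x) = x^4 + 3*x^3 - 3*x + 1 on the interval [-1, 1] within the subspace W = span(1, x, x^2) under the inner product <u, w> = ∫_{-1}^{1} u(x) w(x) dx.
g(x) = 6*x^2/7 - 6*x/5 + 32/35

The best approximation g ∈ W is the orthogonal projection of f onto W. Writing g = a_0 + a_1 x + a_2 x^2, the coefficients solve the normal equations G · a = b where
  G_{ij} = <φ_i, φ_j> and b_i = <f, φ_i>, with φ_0 = 1, φ_1 = x, φ_2 = x^2.
G =
  [2, 0, 2/3]
  [0, 2/3, 0]
  [2/3, 0, 2/5],
b = (12/5, -4/5, 20/21).
Solving gives a_0 = 32/35, a_1 = -6/5, a_2 = 6/7, so
  g(x) = 6*x^2/7 - 6*x/5 + 32/35.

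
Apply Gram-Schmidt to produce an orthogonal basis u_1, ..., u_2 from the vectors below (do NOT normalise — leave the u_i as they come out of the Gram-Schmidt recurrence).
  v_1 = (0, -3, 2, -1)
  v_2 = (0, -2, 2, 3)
Orthogonal basis:
  u_1 = (0, -3, 2, -1)
  u_2 = (0, -1/2, 1, 7/2)

Apply the Gram-Schmidt recurrence
  u_1 = v_1
  u_i = v_i − Σ_{j<i} ((v_i · u_j) / (u_j · u_j)) · u_j.

Step by step this gives:
  u_1 = (0, -3, 2, -1)
  u_2 = (0, -1/2, 1, 7/2)

Orthogonality check:
  u_2 · u_1 = 0 (should be 0)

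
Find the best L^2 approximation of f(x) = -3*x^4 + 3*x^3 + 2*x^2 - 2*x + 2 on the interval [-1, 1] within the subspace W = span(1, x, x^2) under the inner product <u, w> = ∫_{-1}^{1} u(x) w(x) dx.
g(x) = -4*x^2/7 - x/5 + 79/35

The best approximation g ∈ W is the orthogonal projection of f onto W. Writing g = a_0 + a_1 x + a_2 x^2, the coefficients solve the normal equations G · a = b where
  G_{ij} = <φ_i, φ_j> and b_i = <f, φ_i>, with φ_0 = 1, φ_1 = x, φ_2 = x^2.
G =
  [2, 0, 2/3]
  [0, 2/3, 0]
  [2/3, 0, 2/5],
b = (62/15, -2/15, 134/105).
Solving gives a_0 = 79/35, a_1 = -1/5, a_2 = -4/7, so
  g(x) = -4*x^2/7 - x/5 + 79/35.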